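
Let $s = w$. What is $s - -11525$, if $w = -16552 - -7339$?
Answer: $2312$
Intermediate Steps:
$w = -9213$ ($w = -16552 + 7339 = -9213$)
$s = -9213$
$s - -11525 = -9213 - -11525 = -9213 + 11525 = 2312$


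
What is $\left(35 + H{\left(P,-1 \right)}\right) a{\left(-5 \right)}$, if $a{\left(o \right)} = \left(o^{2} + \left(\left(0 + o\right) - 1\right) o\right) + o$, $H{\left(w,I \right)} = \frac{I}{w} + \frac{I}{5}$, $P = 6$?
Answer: $\frac{5195}{3} \approx 1731.7$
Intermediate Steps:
$H{\left(w,I \right)} = \frac{I}{5} + \frac{I}{w}$ ($H{\left(w,I \right)} = \frac{I}{w} + I \frac{1}{5} = \frac{I}{w} + \frac{I}{5} = \frac{I}{5} + \frac{I}{w}$)
$a{\left(o \right)} = o + o^{2} + o \left(-1 + o\right)$ ($a{\left(o \right)} = \left(o^{2} + \left(o - 1\right) o\right) + o = \left(o^{2} + \left(-1 + o\right) o\right) + o = \left(o^{2} + o \left(-1 + o\right)\right) + o = o + o^{2} + o \left(-1 + o\right)$)
$\left(35 + H{\left(P,-1 \right)}\right) a{\left(-5 \right)} = \left(35 + \left(\frac{1}{5} \left(-1\right) - \frac{1}{6}\right)\right) 2 \left(-5\right)^{2} = \left(35 - \frac{11}{30}\right) 2 \cdot 25 = \left(35 - \frac{11}{30}\right) 50 = \frac{1039}{30} \cdot 50 = \frac{5195}{3}$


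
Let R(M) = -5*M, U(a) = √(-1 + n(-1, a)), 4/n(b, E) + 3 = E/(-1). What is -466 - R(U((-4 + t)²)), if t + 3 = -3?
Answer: -466 + 5*I*√11021/103 ≈ -466.0 + 5.0962*I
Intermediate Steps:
n(b, E) = 4/(-3 - E) (n(b, E) = 4/(-3 + E/(-1)) = 4/(-3 + E*(-1)) = 4/(-3 - E))
t = -6 (t = -3 - 3 = -6)
U(a) = √(-1 - 4/(3 + a))
-466 - R(U((-4 + t)²)) = -466 - (-5)*√((-7 - (-4 - 6)²)/(3 + (-4 - 6)²)) = -466 - (-5)*√((-7 - 1*(-10)²)/(3 + (-10)²)) = -466 - (-5)*√((-7 - 1*100)/(3 + 100)) = -466 - (-5)*√((-7 - 100)/103) = -466 - (-5)*√((1/103)*(-107)) = -466 - (-5)*√(-107/103) = -466 - (-5)*I*√11021/103 = -466 + 5*I*√11021/103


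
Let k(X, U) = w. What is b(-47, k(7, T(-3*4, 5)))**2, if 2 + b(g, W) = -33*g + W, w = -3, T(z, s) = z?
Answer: 2390116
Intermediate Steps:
k(X, U) = -3
b(g, W) = -2 + W - 33*g (b(g, W) = -2 + (-33*g + W) = -2 + (W - 33*g) = -2 + W - 33*g)
b(-47, k(7, T(-3*4, 5)))**2 = (-2 - 3 - 33*(-47))**2 = (-2 - 3 + 1551)**2 = 1546**2 = 2390116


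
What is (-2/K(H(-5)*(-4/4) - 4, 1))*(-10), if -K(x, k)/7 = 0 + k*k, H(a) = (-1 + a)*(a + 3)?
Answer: -20/7 ≈ -2.8571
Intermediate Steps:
H(a) = (-1 + a)*(3 + a)
K(x, k) = -7*k² (K(x, k) = -7*(0 + k*k) = -7*(0 + k²) = -7*k²)
(-2/K(H(-5)*(-4/4) - 4, 1))*(-10) = (-2/(-7*1²))*(-10) = (-2/(-7*1))*(-10) = (-2/(-7))*(-10) = -⅐*(-2)*(-10) = (2/7)*(-10) = -20/7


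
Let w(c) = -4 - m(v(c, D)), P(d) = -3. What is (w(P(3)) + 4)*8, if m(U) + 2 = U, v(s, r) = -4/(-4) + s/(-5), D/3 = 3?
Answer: 16/5 ≈ 3.2000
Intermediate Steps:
D = 9 (D = 3*3 = 9)
v(s, r) = 1 - s/5 (v(s, r) = -4*(-¼) + s*(-⅕) = 1 - s/5)
m(U) = -2 + U
w(c) = -3 + c/5 (w(c) = -4 - (-2 + (1 - c/5)) = -4 - (-1 - c/5) = -4 + (1 + c/5) = -3 + c/5)
(w(P(3)) + 4)*8 = ((-3 + (⅕)*(-3)) + 4)*8 = ((-3 - ⅗) + 4)*8 = (-18/5 + 4)*8 = (⅖)*8 = 16/5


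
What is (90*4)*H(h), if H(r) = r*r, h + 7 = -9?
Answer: 92160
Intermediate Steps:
h = -16 (h = -7 - 9 = -16)
H(r) = r²
(90*4)*H(h) = (90*4)*(-16)² = 360*256 = 92160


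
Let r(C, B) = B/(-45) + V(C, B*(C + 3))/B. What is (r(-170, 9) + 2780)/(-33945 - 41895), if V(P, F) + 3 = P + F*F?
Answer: -11419271/3412800 ≈ -3.3460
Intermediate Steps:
V(P, F) = -3 + P + F**2 (V(P, F) = -3 + (P + F*F) = -3 + (P + F**2) = -3 + P + F**2)
r(C, B) = -B/45 + (-3 + C + B**2*(3 + C)**2)/B (r(C, B) = B/(-45) + (-3 + C + (B*(C + 3))**2)/B = B*(-1/45) + (-3 + C + (B*(3 + C))**2)/B = -B/45 + (-3 + C + B**2*(3 + C)**2)/B)
(r(-170, 9) + 2780)/(-33945 - 41895) = ((-3/9 - 1/45*9 + 9*(3 - 170)**2 - 170/9) + 2780)/(-33945 - 41895) = ((-3*1/9 - 1/5 + 9*(-167)**2 - 170*1/9) + 2780)/(-75840) = ((-1/3 - 1/5 + 9*27889 - 170/9) + 2780)*(-1/75840) = ((-1/3 - 1/5 + 251001 - 170/9) + 2780)*(-1/75840) = (11294171/45 + 2780)*(-1/75840) = (11419271/45)*(-1/75840) = -11419271/3412800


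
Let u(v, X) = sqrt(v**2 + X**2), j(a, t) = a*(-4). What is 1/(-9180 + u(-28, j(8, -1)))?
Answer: -2295/21067648 - sqrt(113)/21067648 ≈ -0.00010944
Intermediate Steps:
j(a, t) = -4*a
u(v, X) = sqrt(X**2 + v**2)
1/(-9180 + u(-28, j(8, -1))) = 1/(-9180 + sqrt((-4*8)**2 + (-28)**2)) = 1/(-9180 + sqrt((-32)**2 + 784)) = 1/(-9180 + sqrt(1024 + 784)) = 1/(-9180 + sqrt(1808)) = 1/(-9180 + 4*sqrt(113))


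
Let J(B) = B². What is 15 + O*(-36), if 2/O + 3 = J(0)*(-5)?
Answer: 39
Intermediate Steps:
O = -⅔ (O = 2/(-3 + 0²*(-5)) = 2/(-3 + 0*(-5)) = 2/(-3 + 0) = 2/(-3) = 2*(-⅓) = -⅔ ≈ -0.66667)
15 + O*(-36) = 15 - ⅔*(-36) = 15 + 24 = 39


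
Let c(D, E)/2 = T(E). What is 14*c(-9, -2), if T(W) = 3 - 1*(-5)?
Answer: 224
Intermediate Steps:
T(W) = 8 (T(W) = 3 + 5 = 8)
c(D, E) = 16 (c(D, E) = 2*8 = 16)
14*c(-9, -2) = 14*16 = 224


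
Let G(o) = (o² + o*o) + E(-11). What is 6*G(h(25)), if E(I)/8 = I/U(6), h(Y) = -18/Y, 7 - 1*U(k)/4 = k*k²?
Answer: 81372/11875 ≈ 6.8524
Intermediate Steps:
U(k) = 28 - 4*k³ (U(k) = 28 - 4*k*k² = 28 - 4*k³)
E(I) = -2*I/209 (E(I) = 8*(I/(28 - 4*6³)) = 8*(I/(28 - 4*216)) = 8*(I/(28 - 864)) = 8*(I/(-836)) = 8*(I*(-1/836)) = 8*(-I/836) = -2*I/209)
G(o) = 2/19 + 2*o² (G(o) = (o² + o*o) - 2/209*(-11) = (o² + o²) + 2/19 = 2*o² + 2/19 = 2/19 + 2*o²)
6*G(h(25)) = 6*(2/19 + 2*(-18/25)²) = 6*(2/19 + 2*(324/625)) = 6*(2/19 + 648/625) = 6*(13562/11875) = 81372/11875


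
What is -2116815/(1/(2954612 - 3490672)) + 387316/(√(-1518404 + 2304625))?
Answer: 1134739848900 + 387316*√786221/786221 ≈ 1.1347e+12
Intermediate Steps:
-2116815/(1/(2954612 - 3490672)) + 387316/(√(-1518404 + 2304625)) = -2116815/(1/(-536060)) + 387316/(√786221) = -2116815/(-1/536060) + 387316*(√786221/786221) = -2116815*(-536060) + 387316*√786221/786221 = 1134739848900 + 387316*√786221/786221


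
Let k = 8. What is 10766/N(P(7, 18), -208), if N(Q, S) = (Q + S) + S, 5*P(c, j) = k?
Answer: -3845/148 ≈ -25.980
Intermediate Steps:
P(c, j) = 8/5 (P(c, j) = (⅕)*8 = 8/5)
N(Q, S) = Q + 2*S
10766/N(P(7, 18), -208) = 10766/(8/5 + 2*(-208)) = 10766/(8/5 - 416) = 10766/(-2072/5) = 10766*(-5/2072) = -3845/148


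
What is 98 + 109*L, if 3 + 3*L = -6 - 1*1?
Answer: -796/3 ≈ -265.33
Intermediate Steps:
L = -10/3 (L = -1 + (-6 - 1*1)/3 = -1 + (-6 - 1)/3 = -1 + (1/3)*(-7) = -1 - 7/3 = -10/3 ≈ -3.3333)
98 + 109*L = 98 + 109*(-10/3) = 98 - 1090/3 = -796/3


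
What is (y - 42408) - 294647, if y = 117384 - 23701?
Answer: -243372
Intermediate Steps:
y = 93683
(y - 42408) - 294647 = (93683 - 42408) - 294647 = 51275 - 294647 = -243372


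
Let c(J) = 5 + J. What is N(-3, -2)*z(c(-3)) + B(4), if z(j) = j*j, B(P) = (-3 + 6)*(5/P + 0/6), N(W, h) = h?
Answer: -17/4 ≈ -4.2500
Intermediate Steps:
B(P) = 15/P (B(P) = 3*(5/P + 0*(⅙)) = 3*(5/P + 0) = 3*(5/P) = 15/P)
z(j) = j²
N(-3, -2)*z(c(-3)) + B(4) = -2*(5 - 3)² + 15/4 = -2*2² + 15*(¼) = -2*4 + 15/4 = -8 + 15/4 = -17/4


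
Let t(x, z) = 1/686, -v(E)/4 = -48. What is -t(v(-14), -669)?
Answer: -1/686 ≈ -0.0014577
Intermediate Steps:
v(E) = 192 (v(E) = -(-32)*6*1 = -(-32)*6 = -4*(-48) = 192)
t(x, z) = 1/686
-t(v(-14), -669) = -1*1/686 = -1/686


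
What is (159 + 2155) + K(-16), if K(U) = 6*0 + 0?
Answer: 2314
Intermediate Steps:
K(U) = 0 (K(U) = 0 + 0 = 0)
(159 + 2155) + K(-16) = (159 + 2155) + 0 = 2314 + 0 = 2314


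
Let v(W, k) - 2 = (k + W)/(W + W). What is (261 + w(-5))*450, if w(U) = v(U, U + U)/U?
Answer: 117135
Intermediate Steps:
v(W, k) = 2 + (W + k)/(2*W) (v(W, k) = 2 + (k + W)/(W + W) = 2 + (W + k)/((2*W)) = 2 + (W + k)*(1/(2*W)) = 2 + (W + k)/(2*W))
w(U) = 7/(2*U) (w(U) = (((U + U) + 5*U)/(2*U))/U = ((2*U + 5*U)/(2*U))/U = ((7*U)/(2*U))/U = 7/(2*U))
(261 + w(-5))*450 = (261 + (7/2)/(-5))*450 = (261 + (7/2)*(-⅕))*450 = (261 - 7/10)*450 = (2603/10)*450 = 117135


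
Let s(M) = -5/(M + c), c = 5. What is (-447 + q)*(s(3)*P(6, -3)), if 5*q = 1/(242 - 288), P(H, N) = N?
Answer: -308433/368 ≈ -838.13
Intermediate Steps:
s(M) = -5/(5 + M) (s(M) = -5/(M + 5) = -5/(5 + M))
q = -1/230 (q = 1/(5*(242 - 288)) = (⅕)/(-46) = (⅕)*(-1/46) = -1/230 ≈ -0.0043478)
(-447 + q)*(s(3)*P(6, -3)) = (-447 - 1/230)*(-5/(5 + 3)*(-3)) = -102811*(-5/8)*(-3)/230 = -102811*(-5*⅛)*(-3)/230 = -(-102811)*(-3)/368 = -102811/230*15/8 = -308433/368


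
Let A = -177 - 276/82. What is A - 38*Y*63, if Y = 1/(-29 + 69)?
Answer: -196977/820 ≈ -240.22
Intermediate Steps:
Y = 1/40 ≈ 0.025000
A = -7395/41 (A = -177 + (1/82)*(-276) = -177 - 138/41 = -7395/41 ≈ -180.37)
A - 38*Y*63 = -7395/41 - 38*1/40*63 = -7395/41 - 19/20*63 = -7395/41 - 1197/20 = -196977/820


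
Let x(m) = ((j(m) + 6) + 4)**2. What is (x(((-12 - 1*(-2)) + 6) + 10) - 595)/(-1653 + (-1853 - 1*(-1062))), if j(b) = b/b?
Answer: 237/1222 ≈ 0.19394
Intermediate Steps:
j(b) = 1
x(m) = 121 (x(m) = ((1 + 6) + 4)**2 = (7 + 4)**2 = 11**2 = 121)
(x(((-12 - 1*(-2)) + 6) + 10) - 595)/(-1653 + (-1853 - 1*(-1062))) = (121 - 595)/(-1653 + (-1853 - 1*(-1062))) = -474/(-1653 + (-1853 + 1062)) = -474/(-1653 - 791) = -474/(-2444) = -474*(-1/2444) = 237/1222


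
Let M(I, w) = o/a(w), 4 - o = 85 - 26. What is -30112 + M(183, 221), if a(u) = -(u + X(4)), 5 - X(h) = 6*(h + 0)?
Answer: -6082569/202 ≈ -30112.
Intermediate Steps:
X(h) = 5 - 6*h (X(h) = 5 - 6*(h + 0) = 5 - 6*h)
a(u) = 19 - u (a(u) = -(u + (5 - 6*4)) = -(u + (5 - 24)) = -(u - 19) = -(-19 + u) = 19 - u)
o = -55 (o = 4 - (85 - 26) = 4 - 1*59 = 4 - 59 = -55)
M(I, w) = -55/(19 - w)
-30112 + M(183, 221) = -30112 + 55/(-19 + 221) = -30112 + 55/202 = -6082569/202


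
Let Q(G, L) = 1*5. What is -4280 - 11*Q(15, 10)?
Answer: -4335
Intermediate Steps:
Q(G, L) = 5
-4280 - 11*Q(15, 10) = -4280 - 11*5 = -4280 - 55 = -4335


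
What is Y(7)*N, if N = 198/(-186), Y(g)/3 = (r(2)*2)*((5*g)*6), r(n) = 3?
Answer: -124740/31 ≈ -4023.9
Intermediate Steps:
Y(g) = 540*g (Y(g) = 3*((3*2)*((5*g)*6)) = 3*(6*(30*g)) = 3*(180*g) = 540*g)
N = -33/31 (N = 198*(-1/186) = -33/31 ≈ -1.0645)
Y(7)*N = (540*7)*(-33/31) = 3780*(-33/31) = -124740/31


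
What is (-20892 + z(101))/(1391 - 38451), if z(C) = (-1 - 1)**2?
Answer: 5222/9265 ≈ 0.56363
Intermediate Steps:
z(C) = 4 (z(C) = (-2)**2 = 4)
(-20892 + z(101))/(1391 - 38451) = (-20892 + 4)/(1391 - 38451) = -20888/(-37060) = -20888*(-1/37060) = 5222/9265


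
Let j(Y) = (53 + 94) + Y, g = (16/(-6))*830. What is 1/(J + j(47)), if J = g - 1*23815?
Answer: -3/77503 ≈ -3.8708e-5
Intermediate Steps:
g = -6640/3 (g = (16*(-1/6))*830 = -8/3*830 = -6640/3 ≈ -2213.3)
j(Y) = 147 + Y
J = -78085/3 (J = -6640/3 - 1*23815 = -6640/3 - 23815 = -78085/3 ≈ -26028.)
1/(J + j(47)) = 1/(-78085/3 + (147 + 47)) = 1/(-78085/3 + 194) = 1/(-77503/3) = -3/77503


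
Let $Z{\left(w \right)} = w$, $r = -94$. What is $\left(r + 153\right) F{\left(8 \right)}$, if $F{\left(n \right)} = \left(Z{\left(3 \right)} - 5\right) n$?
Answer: $-944$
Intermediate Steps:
$F{\left(n \right)} = - 2 n$ ($F{\left(n \right)} = \left(3 - 5\right) n = - 2 n$)
$\left(r + 153\right) F{\left(8 \right)} = \left(-94 + 153\right) \left(\left(-2\right) 8\right) = 59 \left(-16\right) = -944$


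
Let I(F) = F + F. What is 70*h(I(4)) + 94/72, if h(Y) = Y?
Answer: 20207/36 ≈ 561.31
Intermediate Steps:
I(F) = 2*F
70*h(I(4)) + 94/72 = 70*(2*4) + 94/72 = 70*8 + 94*(1/72) = 560 + 47/36 = 20207/36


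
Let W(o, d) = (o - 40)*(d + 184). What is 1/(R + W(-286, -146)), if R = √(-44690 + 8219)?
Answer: -12388/153499015 - I*√36471/153499015 ≈ -8.0704e-5 - 1.2441e-6*I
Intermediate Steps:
W(o, d) = (-40 + o)*(184 + d)
R = I*√36471 (R = √(-36471) = I*√36471 ≈ 190.97*I)
1/(R + W(-286, -146)) = 1/(I*√36471 + (-7360 - 40*(-146) + 184*(-286) - 146*(-286))) = 1/(I*√36471 + (-7360 + 5840 - 52624 + 41756)) = 1/(I*√36471 - 12388) = 1/(-12388 + I*√36471)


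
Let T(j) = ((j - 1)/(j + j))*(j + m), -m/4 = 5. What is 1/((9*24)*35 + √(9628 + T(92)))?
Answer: 173880/1314310537 - √5112049/1314310537 ≈ 0.00013058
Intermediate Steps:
m = -20 (m = -4*5 = -20)
T(j) = (-1 + j)*(-20 + j)/(2*j) (T(j) = ((j - 1)/(j + j))*(j - 20) = ((-1 + j)/((2*j)))*(-20 + j) = ((-1 + j)*(1/(2*j)))*(-20 + j) = ((-1 + j)/(2*j))*(-20 + j) = (-1 + j)*(-20 + j)/(2*j))
1/((9*24)*35 + √(9628 + T(92))) = 1/((9*24)*35 + √(9628 + (½)*(20 - 1*92*(21 - 1*92))/92)) = 1/(216*35 + √(9628 + (½)*(1/92)*(20 - 1*92*(21 - 92)))) = 1/(7560 + √(9628 + (½)*(1/92)*(20 - 1*92*(-71)))) = 1/(7560 + √(9628 + (½)*(1/92)*(20 + 6532))) = 1/(7560 + √(9628 + (½)*(1/92)*6552)) = 1/(7560 + √(9628 + 819/23)) = 1/(7560 + √(222263/23)) = 1/(7560 + √5112049/23)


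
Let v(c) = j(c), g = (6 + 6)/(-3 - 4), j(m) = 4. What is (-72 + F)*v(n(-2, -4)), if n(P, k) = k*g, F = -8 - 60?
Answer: -560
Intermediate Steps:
g = -12/7 (g = 12/(-7) = 12*(-1/7) = -12/7 ≈ -1.7143)
F = -68
n(P, k) = -12*k/7 (n(P, k) = k*(-12/7) = -12*k/7)
v(c) = 4
(-72 + F)*v(n(-2, -4)) = (-72 - 68)*4 = -140*4 = -560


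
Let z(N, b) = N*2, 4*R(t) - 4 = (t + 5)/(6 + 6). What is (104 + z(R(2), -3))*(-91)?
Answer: -232141/24 ≈ -9672.5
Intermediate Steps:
R(t) = 53/48 + t/48 (R(t) = 1 + ((t + 5)/(6 + 6))/4 = 1 + ((5 + t)/12)/4 = 1 + ((5 + t)*(1/12))/4 = 1 + (5/12 + t/12)/4 = 1 + (5/48 + t/48) = 53/48 + t/48)
z(N, b) = 2*N
(104 + z(R(2), -3))*(-91) = (104 + 2*(53/48 + (1/48)*2))*(-91) = (104 + 2*(53/48 + 1/24))*(-91) = (104 + 2*(55/48))*(-91) = (104 + 55/24)*(-91) = (2551/24)*(-91) = -232141/24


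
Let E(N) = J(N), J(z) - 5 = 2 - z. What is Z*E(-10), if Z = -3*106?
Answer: -5406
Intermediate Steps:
J(z) = 7 - z (J(z) = 5 + (2 - z) = 7 - z)
E(N) = 7 - N
Z = -318
Z*E(-10) = -318*(7 - 1*(-10)) = -318*(7 + 10) = -318*17 = -5406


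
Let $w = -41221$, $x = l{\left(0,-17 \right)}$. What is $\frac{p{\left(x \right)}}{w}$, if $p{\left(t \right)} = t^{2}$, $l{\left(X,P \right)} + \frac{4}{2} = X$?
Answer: $- \frac{4}{41221} \approx -9.7038 \cdot 10^{-5}$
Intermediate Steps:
$l{\left(X,P \right)} = -2 + X$
$x = -2$ ($x = -2 + 0 = -2$)
$\frac{p{\left(x \right)}}{w} = \frac{\left(-2\right)^{2}}{-41221} = 4 \left(- \frac{1}{41221}\right) = - \frac{4}{41221}$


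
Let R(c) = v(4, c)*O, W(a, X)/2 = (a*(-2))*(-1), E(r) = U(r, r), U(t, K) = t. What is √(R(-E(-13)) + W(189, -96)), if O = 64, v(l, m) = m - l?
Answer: 6*√37 ≈ 36.497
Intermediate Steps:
E(r) = r
W(a, X) = 4*a (W(a, X) = 2*((a*(-2))*(-1)) = 2*(-2*a*(-1)) = 2*(2*a) = 4*a)
R(c) = -256 + 64*c (R(c) = (c - 1*4)*64 = (c - 4)*64 = (-4 + c)*64 = -256 + 64*c)
√(R(-E(-13)) + W(189, -96)) = √((-256 + 64*(-1*(-13))) + 4*189) = √((-256 + 64*13) + 756) = √((-256 + 832) + 756) = √(576 + 756) = √1332 = 6*√37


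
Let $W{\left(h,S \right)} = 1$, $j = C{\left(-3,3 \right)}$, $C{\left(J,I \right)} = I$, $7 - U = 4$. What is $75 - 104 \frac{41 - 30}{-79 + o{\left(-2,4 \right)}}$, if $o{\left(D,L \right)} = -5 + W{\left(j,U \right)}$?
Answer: $\frac{7369}{83} \approx 88.783$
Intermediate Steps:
$U = 3$ ($U = 7 - 4 = 3$)
$j = 3$
$o{\left(D,L \right)} = -4$ ($o{\left(D,L \right)} = -5 + 1 = -4$)
$75 - 104 \frac{41 - 30}{-79 + o{\left(-2,4 \right)}} = 75 - 104 \frac{41 - 30}{-79 - 4} = 75 - 104 \frac{11}{-83} = 75 - 104 \cdot 11 \left(- \frac{1}{83}\right) = 75 - - \frac{1144}{83} = 75 + \frac{1144}{83} = \frac{7369}{83}$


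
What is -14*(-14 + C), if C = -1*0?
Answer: 196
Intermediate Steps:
C = 0
-14*(-14 + C) = -14*(-14 + 0) = -14*(-14) = 196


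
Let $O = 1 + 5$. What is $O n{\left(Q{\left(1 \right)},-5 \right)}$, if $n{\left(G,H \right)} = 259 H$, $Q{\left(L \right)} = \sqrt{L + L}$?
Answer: $-7770$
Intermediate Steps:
$Q{\left(L \right)} = \sqrt{2} \sqrt{L}$ ($Q{\left(L \right)} = \sqrt{2 L} = \sqrt{2} \sqrt{L}$)
$O = 6$
$O n{\left(Q{\left(1 \right)},-5 \right)} = 6 \cdot 259 \left(-5\right) = 6 \left(-1295\right) = -7770$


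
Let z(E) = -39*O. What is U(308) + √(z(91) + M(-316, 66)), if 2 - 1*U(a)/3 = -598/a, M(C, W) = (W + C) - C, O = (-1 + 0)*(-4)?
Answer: 1821/154 + 3*I*√10 ≈ 11.825 + 9.4868*I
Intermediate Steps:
O = 4 (O = -1*(-4) = 4)
M(C, W) = W (M(C, W) = (C + W) - C = W)
z(E) = -156 (z(E) = -39*4 = -156)
U(a) = 6 + 1794/a (U(a) = 6 - (-1794)/a = 6 + 1794/a)
U(308) + √(z(91) + M(-316, 66)) = (6 + 1794/308) + √(-156 + 66) = (6 + 1794*(1/308)) + √(-90) = (6 + 897/154) + 3*I*√10 = 1821/154 + 3*I*√10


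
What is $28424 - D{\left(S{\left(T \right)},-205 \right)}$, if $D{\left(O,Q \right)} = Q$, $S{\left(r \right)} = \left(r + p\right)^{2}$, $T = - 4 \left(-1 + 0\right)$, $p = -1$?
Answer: $28629$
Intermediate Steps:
$T = 4$ ($T = \left(-4\right) \left(-1\right) = 4$)
$S{\left(r \right)} = \left(-1 + r\right)^{2}$ ($S{\left(r \right)} = \left(r - 1\right)^{2} = \left(-1 + r\right)^{2}$)
$28424 - D{\left(S{\left(T \right)},-205 \right)} = 28424 - -205 = 28424 + 205 = 28629$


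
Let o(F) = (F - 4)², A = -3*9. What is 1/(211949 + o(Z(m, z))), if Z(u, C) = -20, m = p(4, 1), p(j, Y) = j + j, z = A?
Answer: 1/212525 ≈ 4.7053e-6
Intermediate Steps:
A = -27
z = -27
p(j, Y) = 2*j
m = 8 (m = 2*4 = 8)
o(F) = (-4 + F)²
1/(211949 + o(Z(m, z))) = 1/(211949 + (-4 - 20)²) = 1/(211949 + (-24)²) = 1/(211949 + 576) = 1/212525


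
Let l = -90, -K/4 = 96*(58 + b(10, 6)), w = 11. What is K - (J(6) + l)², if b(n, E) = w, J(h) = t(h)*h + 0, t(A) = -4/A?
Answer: -35332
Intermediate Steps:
J(h) = -4 (J(h) = (-4/h)*h + 0 = -4 + 0 = -4)
b(n, E) = 11
K = -26496 (K = -384*(58 + 11) = -384*69 = -4*6624 = -26496)
K - (J(6) + l)² = -26496 - (-4 - 90)² = -26496 - 1*(-94)² = -26496 - 1*8836 = -26496 - 8836 = -35332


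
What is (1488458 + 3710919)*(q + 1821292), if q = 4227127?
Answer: 31448010634963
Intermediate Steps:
(1488458 + 3710919)*(q + 1821292) = (1488458 + 3710919)*(4227127 + 1821292) = 5199377*6048419 = 31448010634963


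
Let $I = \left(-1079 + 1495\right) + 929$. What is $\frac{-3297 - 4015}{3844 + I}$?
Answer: $- \frac{7312}{5189} \approx -1.4091$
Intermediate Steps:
$I = 1345$ ($I = 416 + 929 = 1345$)
$\frac{-3297 - 4015}{3844 + I} = \frac{-3297 - 4015}{3844 + 1345} = - \frac{7312}{5189}$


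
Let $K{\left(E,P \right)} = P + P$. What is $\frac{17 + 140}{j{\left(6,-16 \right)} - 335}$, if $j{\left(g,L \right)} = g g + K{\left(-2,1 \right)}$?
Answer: $- \frac{157}{297} \approx -0.52862$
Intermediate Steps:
$K{\left(E,P \right)} = 2 P$
$j{\left(g,L \right)} = 2 + g^{2}$ ($j{\left(g,L \right)} = g g + 2 \cdot 1 = g^{2} + 2 = 2 + g^{2}$)
$\frac{17 + 140}{j{\left(6,-16 \right)} - 335} = \frac{17 + 140}{\left(2 + 6^{2}\right) - 335} = \frac{157}{\left(2 + 36\right) - 335} = \frac{157}{38 - 335} = \frac{157}{-297} = 157 \left(- \frac{1}{297}\right) = - \frac{157}{297}$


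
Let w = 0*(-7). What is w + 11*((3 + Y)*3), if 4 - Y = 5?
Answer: 66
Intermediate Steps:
Y = -1 (Y = 4 - 1*5 = 4 - 5 = -1)
w = 0
w + 11*((3 + Y)*3) = 0 + 11*((3 - 1)*3) = 0 + 11*(2*3) = 0 + 11*6 = 0 + 66 = 66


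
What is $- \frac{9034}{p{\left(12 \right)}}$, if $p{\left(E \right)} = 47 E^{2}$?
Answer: $- \frac{4517}{3384} \approx -1.3348$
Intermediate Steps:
$- \frac{9034}{p{\left(12 \right)}} = - \frac{9034}{47 \cdot 12^{2}} = - \frac{9034}{47 \cdot 144} = - \frac{9034}{6768} = \left(-9034\right) \frac{1}{6768} = - \frac{4517}{3384}$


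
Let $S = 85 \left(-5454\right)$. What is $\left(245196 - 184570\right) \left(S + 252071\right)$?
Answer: $-12823550894$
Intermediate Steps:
$S = -463590$
$\left(245196 - 184570\right) \left(S + 252071\right) = \left(245196 - 184570\right) \left(-463590 + 252071\right) = 60626 \left(-211519\right) = -12823550894$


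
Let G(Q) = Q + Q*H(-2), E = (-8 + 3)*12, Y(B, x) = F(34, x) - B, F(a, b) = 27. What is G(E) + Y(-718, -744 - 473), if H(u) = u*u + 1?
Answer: 385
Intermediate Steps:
Y(B, x) = 27 - B
H(u) = 1 + u² (H(u) = u² + 1 = 1 + u²)
E = -60 (E = -5*12 = -60)
G(Q) = 6*Q (G(Q) = Q + Q*(1 + (-2)²) = Q + Q*(1 + 4) = Q + Q*5 = Q + 5*Q = 6*Q)
G(E) + Y(-718, -744 - 473) = 6*(-60) + (27 - 1*(-718)) = -360 + (27 + 718) = -360 + 745 = 385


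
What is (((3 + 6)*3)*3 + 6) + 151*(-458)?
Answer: -69071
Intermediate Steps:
(((3 + 6)*3)*3 + 6) + 151*(-458) = ((9*3)*3 + 6) - 69158 = (27*3 + 6) - 69158 = (81 + 6) - 69158 = 87 - 69158 = -69071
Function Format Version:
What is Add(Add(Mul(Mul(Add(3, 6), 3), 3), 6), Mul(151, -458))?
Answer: -69071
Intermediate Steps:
Add(Add(Mul(Mul(Add(3, 6), 3), 3), 6), Mul(151, -458)) = Add(Add(Mul(Mul(9, 3), 3), 6), -69158) = Add(Add(Mul(27, 3), 6), -69158) = Add(Add(81, 6), -69158) = Add(87, -69158) = -69071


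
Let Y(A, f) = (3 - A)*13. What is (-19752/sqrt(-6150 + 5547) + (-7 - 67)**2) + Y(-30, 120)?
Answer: 5905 + 6584*I*sqrt(67)/67 ≈ 5905.0 + 804.36*I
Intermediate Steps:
Y(A, f) = 39 - 13*A
(-19752/sqrt(-6150 + 5547) + (-7 - 67)**2) + Y(-30, 120) = (-19752/sqrt(-6150 + 5547) + (-7 - 67)**2) + (39 - 13*(-30)) = (-19752*(-I*sqrt(67)/201) + (-74)**2) + (39 + 390) = (-19752*(-I*sqrt(67)/201) + 5476) + 429 = (-(-6584)*I*sqrt(67)/67 + 5476) + 429 = (6584*I*sqrt(67)/67 + 5476) + 429 = (5476 + 6584*I*sqrt(67)/67) + 429 = 5905 + 6584*I*sqrt(67)/67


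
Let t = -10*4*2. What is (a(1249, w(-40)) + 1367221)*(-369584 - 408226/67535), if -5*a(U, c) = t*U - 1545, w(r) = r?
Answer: -2664055021558948/5195 ≈ -5.1281e+11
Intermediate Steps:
t = -80 (t = -40*2 = -80)
a(U, c) = 309 + 16*U (a(U, c) = -(-80*U - 1545)/5 = -(-1545 - 80*U)/5 = 309 + 16*U)
(a(1249, w(-40)) + 1367221)*(-369584 - 408226/67535) = ((309 + 16*1249) + 1367221)*(-369584 - 408226/67535) = ((309 + 19984) + 1367221)*(-369584 - 408226*1/67535) = (20293 + 1367221)*(-369584 - 31402/5195) = 1387514*(-1920020282/5195) = -2664055021558948/5195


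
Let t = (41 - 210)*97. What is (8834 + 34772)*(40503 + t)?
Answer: 1051340660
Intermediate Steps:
t = -16393 (t = -169*97 = -16393)
(8834 + 34772)*(40503 + t) = (8834 + 34772)*(40503 - 16393) = 43606*24110 = 1051340660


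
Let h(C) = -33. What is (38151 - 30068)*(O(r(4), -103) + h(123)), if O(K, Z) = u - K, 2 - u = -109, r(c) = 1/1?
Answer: 622391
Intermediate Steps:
r(c) = 1
u = 111 (u = 2 - 1*(-109) = 2 + 109 = 111)
O(K, Z) = 111 - K
(38151 - 30068)*(O(r(4), -103) + h(123)) = (38151 - 30068)*((111 - 1*1) - 33) = 8083*((111 - 1) - 33) = 8083*(110 - 33) = 8083*77 = 622391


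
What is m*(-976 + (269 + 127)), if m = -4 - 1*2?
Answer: 3480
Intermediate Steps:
m = -6 (m = -4 - 2 = -6)
m*(-976 + (269 + 127)) = -6*(-976 + (269 + 127)) = -6*(-976 + 396) = -6*(-580) = 3480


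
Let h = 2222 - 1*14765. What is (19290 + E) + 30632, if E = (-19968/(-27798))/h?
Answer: 2901053232590/58111719 ≈ 49922.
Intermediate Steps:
h = -12543 (h = 2222 - 14765 = -12543)
E = -3328/58111719 (E = -19968/(-27798)/(-12543) = -19968*(-1/27798)*(-1/12543) = (3328/4633)*(-1/12543) = -3328/58111719 ≈ -5.7269e-5)
(19290 + E) + 30632 = (19290 - 3328/58111719) + 30632 = 1120975056182/58111719 + 30632 = 2901053232590/58111719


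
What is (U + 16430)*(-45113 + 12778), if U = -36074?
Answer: 635188740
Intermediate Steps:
(U + 16430)*(-45113 + 12778) = (-36074 + 16430)*(-45113 + 12778) = -19644*(-32335) = 635188740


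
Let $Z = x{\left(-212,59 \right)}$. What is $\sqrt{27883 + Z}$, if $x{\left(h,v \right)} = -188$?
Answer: $\sqrt{27695} \approx 166.42$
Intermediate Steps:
$Z = -188$
$\sqrt{27883 + Z} = \sqrt{27883 - 188} = \sqrt{27695}$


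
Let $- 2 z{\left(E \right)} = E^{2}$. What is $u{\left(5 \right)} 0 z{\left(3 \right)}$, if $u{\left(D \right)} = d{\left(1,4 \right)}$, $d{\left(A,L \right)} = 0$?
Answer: $0$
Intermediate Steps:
$z{\left(E \right)} = - \frac{E^{2}}{2}$
$u{\left(D \right)} = 0$
$u{\left(5 \right)} 0 z{\left(3 \right)} = 0 \cdot 0 \left(- \frac{3^{2}}{2}\right) = 0 \left(\left(- \frac{1}{2}\right) 9\right) = 0 \left(- \frac{9}{2}\right) = 0$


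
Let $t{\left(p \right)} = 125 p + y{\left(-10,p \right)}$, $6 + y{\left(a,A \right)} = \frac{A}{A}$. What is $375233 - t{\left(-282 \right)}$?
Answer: $410488$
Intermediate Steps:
$y{\left(a,A \right)} = -5$ ($y{\left(a,A \right)} = -6 + \frac{A}{A} = -6 + 1 = -5$)
$t{\left(p \right)} = -5 + 125 p$ ($t{\left(p \right)} = 125 p - 5 = -5 + 125 p$)
$375233 - t{\left(-282 \right)} = 375233 - \left(-5 + 125 \left(-282\right)\right) = 375233 - \left(-5 - 35250\right) = 375233 - -35255 = 375233 + 35255 = 410488$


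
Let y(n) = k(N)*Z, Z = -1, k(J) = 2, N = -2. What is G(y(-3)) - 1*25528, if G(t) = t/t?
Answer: -25527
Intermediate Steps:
y(n) = -2 (y(n) = 2*(-1) = -2)
G(t) = 1
G(y(-3)) - 1*25528 = 1 - 1*25528 = 1 - 25528 = -25527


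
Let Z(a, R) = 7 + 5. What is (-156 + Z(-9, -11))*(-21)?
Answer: 3024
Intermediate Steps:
Z(a, R) = 12
(-156 + Z(-9, -11))*(-21) = (-156 + 12)*(-21) = -144*(-21) = 3024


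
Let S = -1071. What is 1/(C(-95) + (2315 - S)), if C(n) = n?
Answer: 1/3291 ≈ 0.00030386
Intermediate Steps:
1/(C(-95) + (2315 - S)) = 1/(-95 + (2315 - 1*(-1071))) = 1/(-95 + (2315 + 1071)) = 1/(-95 + 3386) = 1/3291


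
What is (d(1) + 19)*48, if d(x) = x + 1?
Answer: 1008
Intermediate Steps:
d(x) = 1 + x
(d(1) + 19)*48 = ((1 + 1) + 19)*48 = (2 + 19)*48 = 21*48 = 1008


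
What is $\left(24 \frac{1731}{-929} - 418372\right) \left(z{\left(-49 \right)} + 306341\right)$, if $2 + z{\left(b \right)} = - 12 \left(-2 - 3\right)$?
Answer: $- \frac{119100089335668}{929} \approx -1.282 \cdot 10^{11}$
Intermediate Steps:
$z{\left(b \right)} = 58$ ($z{\left(b \right)} = -2 - 12 \left(-2 - 3\right) = -2 - -60 = -2 + 60 = 58$)
$\left(24 \frac{1731}{-929} - 418372\right) \left(z{\left(-49 \right)} + 306341\right) = \left(24 \frac{1731}{-929} - 418372\right) \left(58 + 306341\right) = \left(24 \cdot 1731 \left(- \frac{1}{929}\right) - 418372\right) 306399 = \left(24 \left(- \frac{1731}{929}\right) - 418372\right) 306399 = \left(- \frac{41544}{929} - 418372\right) 306399 = \left(- \frac{388709132}{929}\right) 306399 = - \frac{119100089335668}{929}$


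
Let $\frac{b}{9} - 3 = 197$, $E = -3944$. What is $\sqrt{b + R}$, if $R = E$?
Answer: $4 i \sqrt{134} \approx 46.303 i$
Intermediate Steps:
$R = -3944$
$b = 1800$ ($b = 27 + 9 \cdot 197 = 27 + 1773 = 1800$)
$\sqrt{b + R} = \sqrt{1800 - 3944} = \sqrt{-2144} = 4 i \sqrt{134}$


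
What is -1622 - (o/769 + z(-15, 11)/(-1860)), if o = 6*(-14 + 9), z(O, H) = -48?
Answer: -193332716/119195 ≈ -1622.0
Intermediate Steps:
o = -30 (o = 6*(-5) = -30)
-1622 - (o/769 + z(-15, 11)/(-1860)) = -1622 - (-30/769 - 48/(-1860)) = -1622 - (-30*1/769 - 48*(-1/1860)) = -1622 - (-30/769 + 4/155) = -1622 - 1*(-1574/119195) = -1622 + 1574/119195 = -193332716/119195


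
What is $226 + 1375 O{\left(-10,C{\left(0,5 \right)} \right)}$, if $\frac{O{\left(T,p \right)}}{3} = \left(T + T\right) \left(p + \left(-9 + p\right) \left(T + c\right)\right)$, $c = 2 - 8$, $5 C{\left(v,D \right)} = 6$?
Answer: $-10394774$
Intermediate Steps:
$C{\left(v,D \right)} = \frac{6}{5}$ ($C{\left(v,D \right)} = \frac{1}{5} \cdot 6 = \frac{6}{5}$)
$c = -6$
$O{\left(T,p \right)} = 6 T \left(p + \left(-9 + p\right) \left(-6 + T\right)\right)$ ($O{\left(T,p \right)} = 3 \left(T + T\right) \left(p + \left(-9 + p\right) \left(T - 6\right)\right) = 3 \cdot 2 T \left(p + \left(-9 + p\right) \left(-6 + T\right)\right) = 6 T \left(p + \left(-9 + p\right) \left(-6 + T\right)\right)$)
$226 + 1375 O{\left(-10,C{\left(0,5 \right)} \right)} = 226 + 1375 \cdot 6 \left(-10\right) \left(54 - -90 - 6 - 12\right) = 226 + 1375 \cdot 6 \left(-10\right) \left(54 + 90 - 6 - 12\right) = 226 + 1375 \cdot 6 \left(-10\right) 126 = 226 + 1375 \left(-7560\right) = 226 - 10395000 = -10394774$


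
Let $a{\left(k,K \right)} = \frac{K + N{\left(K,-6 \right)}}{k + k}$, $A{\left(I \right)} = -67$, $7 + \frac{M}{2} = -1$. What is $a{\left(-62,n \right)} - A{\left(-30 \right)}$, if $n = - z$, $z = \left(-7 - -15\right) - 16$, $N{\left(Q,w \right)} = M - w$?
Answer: $\frac{4155}{62} \approx 67.016$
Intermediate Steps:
$M = -16$ ($M = -14 + 2 \left(-1\right) = -14 - 2 = -16$)
$N{\left(Q,w \right)} = -16 - w$
$z = -8$ ($z = \left(-7 + 15\right) - 16 = 8 - 16 = -8$)
$n = 8$ ($n = \left(-1\right) \left(-8\right) = 8$)
$a{\left(k,K \right)} = \frac{-10 + K}{2 k}$ ($a{\left(k,K \right)} = \frac{K - 10}{k + k} = \frac{K + \left(-16 + 6\right)}{2 k} = \left(K - 10\right) \frac{1}{2 k} = \left(-10 + K\right) \frac{1}{2 k} = \frac{-10 + K}{2 k}$)
$a{\left(-62,n \right)} - A{\left(-30 \right)} = \frac{-10 + 8}{2 \left(-62\right)} - -67 = \frac{1}{2} \left(- \frac{1}{62}\right) \left(-2\right) + 67 = \frac{1}{62} + 67 = \frac{4155}{62}$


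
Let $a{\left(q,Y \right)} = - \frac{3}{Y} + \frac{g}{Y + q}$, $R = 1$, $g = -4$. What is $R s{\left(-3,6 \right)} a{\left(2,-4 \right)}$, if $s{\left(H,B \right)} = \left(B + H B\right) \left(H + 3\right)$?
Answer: $0$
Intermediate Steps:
$a{\left(q,Y \right)} = - \frac{4}{Y + q} - \frac{3}{Y}$ ($a{\left(q,Y \right)} = - \frac{3}{Y} - \frac{4}{Y + q} = - \frac{4}{Y + q} - \frac{3}{Y}$)
$s{\left(H,B \right)} = \left(3 + H\right) \left(B + B H\right)$ ($s{\left(H,B \right)} = \left(B + B H\right) \left(3 + H\right) = \left(3 + H\right) \left(B + B H\right)$)
$R s{\left(-3,6 \right)} a{\left(2,-4 \right)} = 1 \cdot 6 \left(3 + \left(-3\right)^{2} + 4 \left(-3\right)\right) \frac{\left(-7\right) \left(-4\right) - 6}{\left(-4\right) \left(-4 + 2\right)} = 1 \cdot 6 \left(3 + 9 - 12\right) \left(- \frac{28 - 6}{4 \left(-2\right)}\right) = 1 \cdot 6 \cdot 0 \left(\left(- \frac{1}{4}\right) \left(- \frac{1}{2}\right) 22\right) = 1 \cdot 0 \cdot \frac{11}{4} = 0 \cdot \frac{11}{4} = 0$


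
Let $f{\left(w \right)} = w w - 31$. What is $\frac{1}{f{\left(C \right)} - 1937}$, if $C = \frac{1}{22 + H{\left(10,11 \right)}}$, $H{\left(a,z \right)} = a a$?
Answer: $- \frac{14884}{29291711} \approx -0.00050813$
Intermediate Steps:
$H{\left(a,z \right)} = a^{2}$
$C = \frac{1}{122}$ ($C = \frac{1}{22 + 10^{2}} = \frac{1}{22 + 100} = \frac{1}{122} \approx 0.0081967$)
$f{\left(w \right)} = -31 + w^{2}$ ($f{\left(w \right)} = w^{2} - 31 = -31 + w^{2}$)
$\frac{1}{f{\left(C \right)} - 1937} = \frac{1}{\left(-31 + \left(\frac{1}{122}\right)^{2}\right) - 1937} = \frac{1}{\left(-31 + \frac{1}{14884}\right) - 1937} = \frac{1}{- \frac{461403}{14884} - 1937} = \frac{1}{- \frac{29291711}{14884}} = - \frac{14884}{29291711}$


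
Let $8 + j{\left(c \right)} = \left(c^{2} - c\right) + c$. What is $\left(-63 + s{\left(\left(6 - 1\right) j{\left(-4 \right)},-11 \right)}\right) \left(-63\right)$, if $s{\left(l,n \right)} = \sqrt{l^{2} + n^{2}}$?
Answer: $3969 - 63 \sqrt{1721} \approx 1355.4$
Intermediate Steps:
$j{\left(c \right)} = -8 + c^{2}$ ($j{\left(c \right)} = -8 + \left(\left(c^{2} - c\right) + c\right) = -8 + c^{2}$)
$\left(-63 + s{\left(\left(6 - 1\right) j{\left(-4 \right)},-11 \right)}\right) \left(-63\right) = \left(-63 + \sqrt{\left(\left(6 - 1\right) \left(-8 + \left(-4\right)^{2}\right)\right)^{2} + \left(-11\right)^{2}}\right) \left(-63\right) = \left(-63 + \sqrt{\left(5 \left(-8 + 16\right)\right)^{2} + 121}\right) \left(-63\right) = \left(-63 + \sqrt{\left(5 \cdot 8\right)^{2} + 121}\right) \left(-63\right) = \left(-63 + \sqrt{40^{2} + 121}\right) \left(-63\right) = \left(-63 + \sqrt{1600 + 121}\right) \left(-63\right) = \left(-63 + \sqrt{1721}\right) \left(-63\right) = 3969 - 63 \sqrt{1721}$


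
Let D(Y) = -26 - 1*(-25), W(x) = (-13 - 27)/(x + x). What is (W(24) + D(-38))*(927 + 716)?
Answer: -18073/6 ≈ -3012.2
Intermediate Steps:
W(x) = -20/x (W(x) = -40*1/(2*x) = -20/x)
D(Y) = -1 (D(Y) = -26 + 25 = -1)
(W(24) + D(-38))*(927 + 716) = (-20/24 - 1)*(927 + 716) = (-20*1/24 - 1)*1643 = (-5/6 - 1)*1643 = -11/6*1643 = -18073/6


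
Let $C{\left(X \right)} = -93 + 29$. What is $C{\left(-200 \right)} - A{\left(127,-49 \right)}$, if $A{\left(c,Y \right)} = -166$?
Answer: $102$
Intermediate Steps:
$C{\left(X \right)} = -64$
$C{\left(-200 \right)} - A{\left(127,-49 \right)} = -64 - -166 = -64 + 166 = 102$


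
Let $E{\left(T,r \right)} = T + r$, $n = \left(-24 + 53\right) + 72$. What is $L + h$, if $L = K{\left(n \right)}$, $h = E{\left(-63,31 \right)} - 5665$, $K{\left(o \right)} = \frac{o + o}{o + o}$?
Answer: $-5696$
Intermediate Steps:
$n = 101$ ($n = 29 + 72 = 101$)
$K{\left(o \right)} = 1$ ($K{\left(o \right)} = \frac{2 o}{2 o} = 2 o \frac{1}{2 o} = 1$)
$h = -5697$ ($h = \left(-63 + 31\right) - 5665 = -32 - 5665 = -5697$)
$L = 1$
$L + h = 1 - 5697 = -5696$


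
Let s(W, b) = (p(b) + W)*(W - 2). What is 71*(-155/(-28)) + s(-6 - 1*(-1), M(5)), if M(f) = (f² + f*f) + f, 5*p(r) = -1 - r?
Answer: 70901/140 ≈ 506.44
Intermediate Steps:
p(r) = -⅕ - r/5 (p(r) = (-1 - r)/5 = -⅕ - r/5)
M(f) = f + 2*f² (M(f) = (f² + f²) + f = 2*f² + f = f + 2*f²)
s(W, b) = (-2 + W)*(-⅕ + W - b/5) (s(W, b) = ((-⅕ - b/5) + W)*(W - 2) = (-⅕ + W - b/5)*(-2 + W) = (-2 + W)*(-⅕ + W - b/5))
71*(-155/(-28)) + s(-6 - 1*(-1), M(5)) = 71*(-155/(-28)) + (⅖ + (-6 - 1*(-1))² - 11*(-6 - 1*(-1))/5 + 2*(5*(1 + 2*5))/5 - (-6 - 1*(-1))*5*(1 + 2*5)/5) = 71*(-155*(-1/28)) + (⅖ + (-6 + 1)² - 11*(-6 + 1)/5 + 2*(5*(1 + 10))/5 - (-6 + 1)*5*(1 + 10)/5) = 71*(155/28) + (⅖ + (-5)² - 11/5*(-5) + 2*(5*11)/5 - ⅕*(-5)*5*11) = 11005/28 + (⅖ + 25 + 11 + (⅖)*55 - ⅕*(-5)*55) = 11005/28 + (⅖ + 25 + 11 + 22 + 55) = 11005/28 + 567/5 = 70901/140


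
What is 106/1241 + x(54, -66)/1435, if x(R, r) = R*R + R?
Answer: 767576/356167 ≈ 2.1551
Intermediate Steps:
x(R, r) = R + R² (x(R, r) = R² + R = R + R²)
106/1241 + x(54, -66)/1435 = 106/1241 + (54*(1 + 54))/1435 = 106*(1/1241) + (54*55)*(1/1435) = 106/1241 + 2970*(1/1435) = 106/1241 + 594/287 = 767576/356167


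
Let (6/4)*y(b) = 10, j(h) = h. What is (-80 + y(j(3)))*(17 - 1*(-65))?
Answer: -18040/3 ≈ -6013.3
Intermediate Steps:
y(b) = 20/3 (y(b) = (⅔)*10 = 20/3)
(-80 + y(j(3)))*(17 - 1*(-65)) = (-80 + 20/3)*(17 - 1*(-65)) = -220*(17 + 65)/3 = -220/3*82 = -18040/3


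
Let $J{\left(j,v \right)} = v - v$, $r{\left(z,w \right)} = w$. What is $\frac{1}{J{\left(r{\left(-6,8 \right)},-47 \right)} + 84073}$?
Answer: $\frac{1}{84073} \approx 1.1894 \cdot 10^{-5}$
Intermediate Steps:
$J{\left(j,v \right)} = 0$
$\frac{1}{J{\left(r{\left(-6,8 \right)},-47 \right)} + 84073} = \frac{1}{0 + 84073} = \frac{1}{84073}$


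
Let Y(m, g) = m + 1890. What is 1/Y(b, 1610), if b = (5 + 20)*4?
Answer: 1/1990 ≈ 0.00050251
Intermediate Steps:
b = 100 (b = 25*4 = 100)
Y(m, g) = 1890 + m
1/Y(b, 1610) = 1/(1890 + 100) = 1/1990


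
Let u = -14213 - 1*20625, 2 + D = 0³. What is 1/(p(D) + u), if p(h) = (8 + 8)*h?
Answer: -1/34870 ≈ -2.8678e-5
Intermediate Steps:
D = -2 (D = -2 + 0³ = -2 + 0 = -2)
p(h) = 16*h
u = -34838 (u = -14213 - 20625 = -34838)
1/(p(D) + u) = 1/(16*(-2) - 34838) = 1/(-32 - 34838) = 1/(-34870) = -1/34870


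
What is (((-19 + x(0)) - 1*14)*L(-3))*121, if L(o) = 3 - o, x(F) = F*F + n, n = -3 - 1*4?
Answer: -29040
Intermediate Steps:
n = -7 (n = -3 - 4 = -7)
x(F) = -7 + F² (x(F) = F*F - 7 = F² - 7 = -7 + F²)
(((-19 + x(0)) - 1*14)*L(-3))*121 = (((-19 + (-7 + 0²)) - 1*14)*(3 - 1*(-3)))*121 = (((-19 + (-7 + 0)) - 14)*(3 + 3))*121 = (((-19 - 7) - 14)*6)*121 = ((-26 - 14)*6)*121 = -40*6*121 = -240*121 = -29040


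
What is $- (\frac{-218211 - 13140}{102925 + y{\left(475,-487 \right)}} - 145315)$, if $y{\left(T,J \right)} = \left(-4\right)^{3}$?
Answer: $\frac{4982492522}{34287} \approx 1.4532 \cdot 10^{5}$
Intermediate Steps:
$y{\left(T,J \right)} = -64$
$- (\frac{-218211 - 13140}{102925 + y{\left(475,-487 \right)}} - 145315) = - (\frac{-218211 - 13140}{102925 - 64} - 145315) = - (- \frac{231351}{102861} - 145315) = - (\left(-231351\right) \frac{1}{102861} - 145315) = - (- \frac{77117}{34287} - 145315) = \left(-1\right) \left(- \frac{4982492522}{34287}\right) = \frac{4982492522}{34287}$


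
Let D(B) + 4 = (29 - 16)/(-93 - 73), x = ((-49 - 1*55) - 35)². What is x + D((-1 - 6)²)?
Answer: 3206609/166 ≈ 19317.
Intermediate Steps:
x = 19321 (x = ((-49 - 55) - 35)² = (-104 - 35)² = (-139)² = 19321)
D(B) = -677/166 (D(B) = -4 + (29 - 16)/(-93 - 73) = -4 + 13/(-166) = -4 + 13*(-1/166) = -4 - 13/166 = -677/166)
x + D((-1 - 6)²) = 19321 - 677/166 = 3206609/166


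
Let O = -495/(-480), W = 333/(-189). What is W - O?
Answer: -1877/672 ≈ -2.7932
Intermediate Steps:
W = -37/21 (W = 333*(-1/189) = -37/21 ≈ -1.7619)
O = 33/32 (O = -495*(-1/480) = 33/32 ≈ 1.0313)
W - O = -37/21 - 1*33/32 = -37/21 - 33/32 = -1877/672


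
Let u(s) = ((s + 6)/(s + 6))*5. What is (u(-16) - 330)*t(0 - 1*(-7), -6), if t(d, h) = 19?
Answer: -6175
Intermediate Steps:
u(s) = 5 (u(s) = ((6 + s)/(6 + s))*5 = 1*5 = 5)
(u(-16) - 330)*t(0 - 1*(-7), -6) = (5 - 330)*19 = -325*19 = -6175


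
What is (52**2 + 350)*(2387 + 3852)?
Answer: 19053906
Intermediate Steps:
(52**2 + 350)*(2387 + 3852) = (2704 + 350)*6239 = 3054*6239 = 19053906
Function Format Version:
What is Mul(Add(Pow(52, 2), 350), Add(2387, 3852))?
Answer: 19053906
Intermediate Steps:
Mul(Add(Pow(52, 2), 350), Add(2387, 3852)) = Mul(Add(2704, 350), 6239) = Mul(3054, 6239) = 19053906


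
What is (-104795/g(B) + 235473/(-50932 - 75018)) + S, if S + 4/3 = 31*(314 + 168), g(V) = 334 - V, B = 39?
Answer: 325113486229/22293150 ≈ 14584.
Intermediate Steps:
S = 44822/3 (S = -4/3 + 31*(314 + 168) = -4/3 + 31*482 = -4/3 + 14942 = 44822/3 ≈ 14941.)
(-104795/g(B) + 235473/(-50932 - 75018)) + S = (-104795/(334 - 1*39) + 235473/(-50932 - 75018)) + 44822/3 = (-104795/(334 - 39) + 235473/(-125950)) + 44822/3 = (-104795/295 + 235473*(-1/125950)) + 44822/3 = (-104795*1/295 - 235473/125950) + 44822/3 = (-20959/59 - 235473/125950) + 44822/3 = -2653678957/7431050 + 44822/3 = 325113486229/22293150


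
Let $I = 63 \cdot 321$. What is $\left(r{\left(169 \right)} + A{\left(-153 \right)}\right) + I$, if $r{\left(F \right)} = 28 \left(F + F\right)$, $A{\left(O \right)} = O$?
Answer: $29534$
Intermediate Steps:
$I = 20223$
$r{\left(F \right)} = 56 F$ ($r{\left(F \right)} = 28 \cdot 2 F = 56 F$)
$\left(r{\left(169 \right)} + A{\left(-153 \right)}\right) + I = \left(56 \cdot 169 - 153\right) + 20223 = \left(9464 - 153\right) + 20223 = 9311 + 20223 = 29534$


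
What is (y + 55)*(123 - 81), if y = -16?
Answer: 1638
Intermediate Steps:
(y + 55)*(123 - 81) = (-16 + 55)*(123 - 81) = 39*42 = 1638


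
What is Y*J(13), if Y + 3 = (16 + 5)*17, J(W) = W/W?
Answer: 354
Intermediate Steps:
J(W) = 1
Y = 354 (Y = -3 + (16 + 5)*17 = -3 + 21*17 = -3 + 357 = 354)
Y*J(13) = 354*1 = 354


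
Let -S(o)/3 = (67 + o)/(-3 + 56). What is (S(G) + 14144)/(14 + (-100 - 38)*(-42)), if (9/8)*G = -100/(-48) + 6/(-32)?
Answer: 13489667/5542740 ≈ 2.4338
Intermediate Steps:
G = 91/54 (G = 8*(-100/(-48) + 6/(-32))/9 = 8*(-100*(-1/48) + 6*(-1/32))/9 = 8*(25/12 - 3/16)/9 = (8/9)*(91/48) = 91/54 ≈ 1.6852)
S(o) = -201/53 - 3*o/53 (S(o) = -3*(67 + o)/(-3 + 56) = -3*(67 + o)/53 = -3*(67/53 + o/53) = -201/53 - 3*o/53)
(S(G) + 14144)/(14 + (-100 - 38)*(-42)) = ((-201/53 - 3/53*91/54) + 14144)/(14 + (-100 - 38)*(-42)) = ((-201/53 - 91/954) + 14144)/(14 - 138*(-42)) = (-3709/954 + 14144)/(14 + 5796) = (13489667/954)/5810 = (13489667/954)*(1/5810) = 13489667/5542740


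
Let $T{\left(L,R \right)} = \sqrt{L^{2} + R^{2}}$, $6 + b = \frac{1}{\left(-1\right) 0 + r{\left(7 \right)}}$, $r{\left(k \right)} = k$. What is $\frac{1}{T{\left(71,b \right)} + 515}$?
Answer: $\frac{5047}{2549467} - \frac{7 \sqrt{248690}}{12747335} \approx 0.0017058$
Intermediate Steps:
$b = - \frac{41}{7}$ ($b = -6 + \frac{1}{\left(-1\right) 0 + 7} = -6 + \frac{1}{0 + 7} = -6 + \frac{1}{7} = - \frac{41}{7} \approx -5.8571$)
$\frac{1}{T{\left(71,b \right)} + 515} = \frac{1}{\sqrt{71^{2} + \left(- \frac{41}{7}\right)^{2}} + 515} = \frac{1}{\sqrt{5041 + \frac{1681}{49}} + 515} = \frac{1}{\sqrt{\frac{248690}{49}} + 515} = \frac{1}{\frac{\sqrt{248690}}{7} + 515} = \frac{1}{515 + \frac{\sqrt{248690}}{7}}$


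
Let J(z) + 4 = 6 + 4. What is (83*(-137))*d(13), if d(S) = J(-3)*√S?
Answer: -68226*√13 ≈ -2.4599e+5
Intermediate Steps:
J(z) = 6 (J(z) = -4 + (6 + 4) = -4 + 10 = 6)
d(S) = 6*√S
(83*(-137))*d(13) = (83*(-137))*(6*√13) = -68226*√13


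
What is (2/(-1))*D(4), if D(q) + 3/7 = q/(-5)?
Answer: 86/35 ≈ 2.4571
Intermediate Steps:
D(q) = -3/7 - q/5 (D(q) = -3/7 + q/(-5) = -3/7 + q*(-⅕) = -3/7 - q/5)
(2/(-1))*D(4) = (2/(-1))*(-3/7 - ⅕*4) = (-1*2)*(-3/7 - ⅘) = -2*(-43/35) = 86/35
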